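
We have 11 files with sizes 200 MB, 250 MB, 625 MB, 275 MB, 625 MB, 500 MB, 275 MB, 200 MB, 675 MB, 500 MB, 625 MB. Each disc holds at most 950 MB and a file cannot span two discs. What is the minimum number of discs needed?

6

Total = 675 + 625 + 625 + 625 + 500 + 500 + 275 + 275 + 250 + 200 + 200 = 4750 MB.
Lower bound: ⌈4750/950⌉ = 5 discs.
Also, 6 files each exceed 475 MB, and no two of those can share a disc, so at least 6 discs are needed.
A packing using 6 discs:
  disc 1: 675 + 275 = 950
  disc 2: 625 + 275 = 900
  disc 3: 625 + 250 = 875
  disc 4: 625 + 200 = 825
  disc 5: 500 + 200 = 700
  disc 6: 500 = 500
This matches the lower bound, so 6 is optimal.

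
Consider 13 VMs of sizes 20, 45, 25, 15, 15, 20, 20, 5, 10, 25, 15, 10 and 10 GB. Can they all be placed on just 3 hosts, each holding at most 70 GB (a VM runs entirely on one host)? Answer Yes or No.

No

Total = 235 GB; ⌈235/70⌉ = 4.
At least 4 hosts are required, but only 3 are allowed.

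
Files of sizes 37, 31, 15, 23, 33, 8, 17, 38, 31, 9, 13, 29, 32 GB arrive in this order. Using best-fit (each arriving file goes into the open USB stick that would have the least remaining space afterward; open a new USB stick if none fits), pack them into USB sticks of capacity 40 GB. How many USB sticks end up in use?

9

  37 → USB stick 1 (new)  [load 37/40]
  31 → USB stick 2 (new)  [load 31/40]
  15 → USB stick 3 (new)  [load 15/40]
  23 → USB stick 3  [load 38/40]
  33 → USB stick 4 (new)  [load 33/40]
  8 → USB stick 2  [load 39/40]
  17 → USB stick 5 (new)  [load 17/40]
  38 → USB stick 6 (new)  [load 38/40]
  31 → USB stick 7 (new)  [load 31/40]
  9 → USB stick 7  [load 40/40]
  13 → USB stick 5  [load 30/40]
  29 → USB stick 8 (new)  [load 29/40]
  32 → USB stick 9 (new)  [load 32/40]
9 USB sticks opened.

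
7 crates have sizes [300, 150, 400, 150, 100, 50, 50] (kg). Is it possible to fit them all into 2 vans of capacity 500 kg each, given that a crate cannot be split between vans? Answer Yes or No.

Total = 1200 kg; ⌈1200/500⌉ = 3.
At least 3 vans are required, but only 2 are allowed.

No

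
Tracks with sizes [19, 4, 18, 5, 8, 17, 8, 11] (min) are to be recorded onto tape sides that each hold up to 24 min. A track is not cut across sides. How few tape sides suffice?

5

Total = 19 + 18 + 17 + 11 + 8 + 8 + 5 + 4 = 90 min.
Lower bound: ⌈90/24⌉ = 4 tape sides.
A packing using 5 tape sides:
  side 1: 19 + 5 = 24
  side 2: 18 + 4 = 22
  side 3: 17 = 17
  side 4: 11 + 8 = 19
  side 5: 8 = 8
No arrangement into 4 tape sides stays within capacity, so 5 is optimal.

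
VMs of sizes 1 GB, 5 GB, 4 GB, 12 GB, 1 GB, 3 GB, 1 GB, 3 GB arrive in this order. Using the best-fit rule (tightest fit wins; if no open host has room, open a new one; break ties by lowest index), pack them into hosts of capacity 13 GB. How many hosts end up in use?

3

  1 → host 1 (new)  [load 1/13]
  5 → host 1  [load 6/13]
  4 → host 1  [load 10/13]
  12 → host 2 (new)  [load 12/13]
  1 → host 2  [load 13/13]
  3 → host 1  [load 13/13]
  1 → host 3 (new)  [load 1/13]
  3 → host 3  [load 4/13]
3 hosts opened.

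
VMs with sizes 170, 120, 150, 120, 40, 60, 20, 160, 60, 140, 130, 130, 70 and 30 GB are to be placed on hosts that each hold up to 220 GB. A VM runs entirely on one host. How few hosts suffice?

Total = 170 + 160 + 150 + 140 + 130 + 130 + 120 + 120 + 70 + 60 + 60 + 40 + 30 + 20 = 1400 GB.
Lower bound: ⌈1400/220⌉ = 7 hosts.
Also, 8 VMs each exceed 110 GB, and no two of those can share a host, so at least 8 hosts are needed.
A packing using 8 hosts:
  host 1: 170 + 40 = 210
  host 2: 160 + 60 = 220
  host 3: 150 + 70 = 220
  host 4: 140 + 60 + 20 = 220
  host 5: 130 + 30 = 160
  host 6: 130 = 130
  host 7: 120 = 120
  host 8: 120 = 120
This matches the lower bound, so 8 is optimal.

8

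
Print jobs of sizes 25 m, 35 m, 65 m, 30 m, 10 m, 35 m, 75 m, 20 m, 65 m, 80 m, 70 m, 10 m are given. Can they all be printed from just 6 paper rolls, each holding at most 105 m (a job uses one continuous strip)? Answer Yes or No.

Yes

A valid assignment using 5 paper rolls:
  roll 1: 80 + 25 = 105
  roll 2: 75 + 30 = 105
  roll 3: 70 + 35 = 105
  roll 4: 65 + 35 = 100
  roll 5: 65 + 20 + 10 + 10 = 105
That uses only 5 ≤ 6, so 6 paper rolls are enough.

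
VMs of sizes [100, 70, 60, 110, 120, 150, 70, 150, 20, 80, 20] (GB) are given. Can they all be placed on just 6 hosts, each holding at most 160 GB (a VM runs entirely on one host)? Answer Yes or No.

No

Total = 950 GB; ⌈950/160⌉ = 6.
The bound of 6 does not rule out 6, but exhaustive search shows no assignment into 6 hosts of capacity 160 GB exists — the minimum is 7.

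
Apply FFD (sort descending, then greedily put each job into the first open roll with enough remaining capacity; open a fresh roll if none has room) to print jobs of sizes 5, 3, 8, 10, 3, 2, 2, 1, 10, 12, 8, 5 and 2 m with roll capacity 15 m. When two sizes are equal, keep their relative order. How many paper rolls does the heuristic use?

Sorted descending: 12, 10, 10, 8, 8, 5, 5, 3, 3, 2, 2, 2, 1.
  12 → roll 1 (new)  [load 12/15]
  10 → roll 2 (new)  [load 10/15]
  10 → roll 3 (new)  [load 10/15]
  8 → roll 4 (new)  [load 8/15]
  8 → roll 5 (new)  [load 8/15]
  5 → roll 2  [load 15/15]
  5 → roll 3  [load 15/15]
  3 → roll 1  [load 15/15]
  3 → roll 4  [load 11/15]
  2 → roll 4  [load 13/15]
  2 → roll 4  [load 15/15]
  2 → roll 5  [load 10/15]
  1 → roll 5  [load 11/15]
5 paper rolls opened.

5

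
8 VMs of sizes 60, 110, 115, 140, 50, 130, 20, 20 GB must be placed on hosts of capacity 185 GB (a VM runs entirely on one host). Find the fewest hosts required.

4

Total = 140 + 130 + 115 + 110 + 60 + 50 + 20 + 20 = 645 GB.
Lower bound: ⌈645/185⌉ = 4 hosts.
A packing using 4 hosts:
  host 1: 140 + 20 + 20 = 180
  host 2: 130 + 50 = 180
  host 3: 115 + 60 = 175
  host 4: 110 = 110
This matches the lower bound, so 4 is optimal.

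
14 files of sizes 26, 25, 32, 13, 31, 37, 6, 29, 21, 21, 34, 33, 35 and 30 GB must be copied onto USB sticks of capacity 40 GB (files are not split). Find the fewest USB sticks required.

Total = 37 + 35 + 34 + 33 + 32 + 31 + 30 + 29 + 26 + 25 + 21 + 21 + 13 + 6 = 373 GB.
Lower bound: ⌈373/40⌉ = 10 USB sticks.
Also, 12 files each exceed 20 GB, and no two of those can share a USB stick, so at least 12 USB sticks are needed.
A packing using 12 USB sticks:
  USB stick 1: 37 = 37
  USB stick 2: 35 = 35
  USB stick 3: 34 + 6 = 40
  USB stick 4: 33 = 33
  USB stick 5: 32 = 32
  USB stick 6: 31 = 31
  USB stick 7: 30 = 30
  USB stick 8: 29 = 29
  USB stick 9: 26 + 13 = 39
  USB stick 10: 25 = 25
  USB stick 11: 21 = 21
  USB stick 12: 21 = 21
This matches the lower bound, so 12 is optimal.

12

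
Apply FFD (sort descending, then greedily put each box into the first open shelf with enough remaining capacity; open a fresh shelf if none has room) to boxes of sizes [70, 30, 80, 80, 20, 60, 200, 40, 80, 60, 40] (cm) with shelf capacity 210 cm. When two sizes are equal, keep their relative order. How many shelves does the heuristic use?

4

Sorted descending: 200, 80, 80, 80, 70, 60, 60, 40, 40, 30, 20.
  200 → shelf 1 (new)  [load 200/210]
  80 → shelf 2 (new)  [load 80/210]
  80 → shelf 2  [load 160/210]
  80 → shelf 3 (new)  [load 80/210]
  70 → shelf 3  [load 150/210]
  60 → shelf 3  [load 210/210]
  60 → shelf 4 (new)  [load 60/210]
  40 → shelf 2  [load 200/210]
  40 → shelf 4  [load 100/210]
  30 → shelf 4  [load 130/210]
  20 → shelf 4  [load 150/210]
4 shelves opened.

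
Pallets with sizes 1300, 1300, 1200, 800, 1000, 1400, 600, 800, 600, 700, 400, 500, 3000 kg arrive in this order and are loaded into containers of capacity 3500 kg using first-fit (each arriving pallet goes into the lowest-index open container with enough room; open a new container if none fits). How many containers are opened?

4

  1300 → container 1 (new)  [load 1300/3500]
  1300 → container 1  [load 2600/3500]
  1200 → container 2 (new)  [load 1200/3500]
  800 → container 1  [load 3400/3500]
  1000 → container 2  [load 2200/3500]
  1400 → container 3 (new)  [load 1400/3500]
  600 → container 2  [load 2800/3500]
  800 → container 3  [load 2200/3500]
  600 → container 2  [load 3400/3500]
  700 → container 3  [load 2900/3500]
  400 → container 3  [load 3300/3500]
  500 → container 4 (new)  [load 500/3500]
  3000 → container 4  [load 3500/3500]
4 containers opened.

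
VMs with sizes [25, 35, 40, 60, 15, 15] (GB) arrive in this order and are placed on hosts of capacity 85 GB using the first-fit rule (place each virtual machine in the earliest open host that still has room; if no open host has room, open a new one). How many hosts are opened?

  25 → host 1 (new)  [load 25/85]
  35 → host 1  [load 60/85]
  40 → host 2 (new)  [load 40/85]
  60 → host 3 (new)  [load 60/85]
  15 → host 1  [load 75/85]
  15 → host 2  [load 55/85]
3 hosts opened.

3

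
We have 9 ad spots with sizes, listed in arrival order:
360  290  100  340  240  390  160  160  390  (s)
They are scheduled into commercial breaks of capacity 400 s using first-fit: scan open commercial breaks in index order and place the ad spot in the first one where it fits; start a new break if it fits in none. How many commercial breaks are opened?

  360 → break 1 (new)  [load 360/400]
  290 → break 2 (new)  [load 290/400]
  100 → break 2  [load 390/400]
  340 → break 3 (new)  [load 340/400]
  240 → break 4 (new)  [load 240/400]
  390 → break 5 (new)  [load 390/400]
  160 → break 4  [load 400/400]
  160 → break 6 (new)  [load 160/400]
  390 → break 7 (new)  [load 390/400]
7 commercial breaks opened.

7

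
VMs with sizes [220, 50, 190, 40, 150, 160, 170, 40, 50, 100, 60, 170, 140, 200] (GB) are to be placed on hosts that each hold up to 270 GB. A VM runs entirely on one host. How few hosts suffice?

8

Total = 220 + 200 + 190 + 170 + 170 + 160 + 150 + 140 + 100 + 60 + 50 + 50 + 40 + 40 = 1740 GB.
Lower bound: ⌈1740/270⌉ = 7 hosts.
Also, 8 VMs each exceed 135 GB, and no two of those can share a host, so at least 8 hosts are needed.
A packing using 8 hosts:
  host 1: 220 + 50 = 270
  host 2: 200 + 60 = 260
  host 3: 190 + 50 = 240
  host 4: 170 + 100 = 270
  host 5: 170 + 40 + 40 = 250
  host 6: 160 = 160
  host 7: 150 = 150
  host 8: 140 = 140
This matches the lower bound, so 8 is optimal.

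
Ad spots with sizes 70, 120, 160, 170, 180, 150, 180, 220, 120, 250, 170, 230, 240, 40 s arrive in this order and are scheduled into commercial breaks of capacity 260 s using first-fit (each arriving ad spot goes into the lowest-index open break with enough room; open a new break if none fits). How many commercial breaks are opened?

  70 → break 1 (new)  [load 70/260]
  120 → break 1  [load 190/260]
  160 → break 2 (new)  [load 160/260]
  170 → break 3 (new)  [load 170/260]
  180 → break 4 (new)  [load 180/260]
  150 → break 5 (new)  [load 150/260]
  180 → break 6 (new)  [load 180/260]
  220 → break 7 (new)  [load 220/260]
  120 → break 8 (new)  [load 120/260]
  250 → break 9 (new)  [load 250/260]
  170 → break 10 (new)  [load 170/260]
  230 → break 11 (new)  [load 230/260]
  240 → break 12 (new)  [load 240/260]
  40 → break 1  [load 230/260]
12 commercial breaks opened.

12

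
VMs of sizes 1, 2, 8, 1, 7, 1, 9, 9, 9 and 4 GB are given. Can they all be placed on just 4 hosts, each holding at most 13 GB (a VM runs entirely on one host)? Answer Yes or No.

No

Total = 51 GB; ⌈51/13⌉ = 4.
5 VMs each exceed half the capacity and cannot share a host, forcing at least 5 hosts.
At least 5 hosts are required, but only 4 are allowed.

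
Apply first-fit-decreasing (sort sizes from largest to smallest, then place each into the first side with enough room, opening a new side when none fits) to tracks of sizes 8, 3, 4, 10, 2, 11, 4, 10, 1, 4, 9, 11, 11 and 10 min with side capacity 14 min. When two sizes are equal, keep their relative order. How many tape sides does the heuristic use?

8

Sorted descending: 11, 11, 11, 10, 10, 10, 9, 8, 4, 4, 4, 3, 2, 1.
  11 → side 1 (new)  [load 11/14]
  11 → side 2 (new)  [load 11/14]
  11 → side 3 (new)  [load 11/14]
  10 → side 4 (new)  [load 10/14]
  10 → side 5 (new)  [load 10/14]
  10 → side 6 (new)  [load 10/14]
  9 → side 7 (new)  [load 9/14]
  8 → side 8 (new)  [load 8/14]
  4 → side 4  [load 14/14]
  4 → side 5  [load 14/14]
  4 → side 6  [load 14/14]
  3 → side 1  [load 14/14]
  2 → side 2  [load 13/14]
  1 → side 2  [load 14/14]
8 tape sides opened.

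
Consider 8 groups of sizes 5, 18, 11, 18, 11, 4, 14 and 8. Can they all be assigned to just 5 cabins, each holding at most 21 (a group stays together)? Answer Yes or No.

A valid assignment using 5 cabins:
  cabin 1: 18 = 18
  cabin 2: 18 = 18
  cabin 3: 14 + 5 = 19
  cabin 4: 11 + 8 = 19
  cabin 5: 11 + 4 = 15
Every load is within 21, so 5 cabins suffice.

Yes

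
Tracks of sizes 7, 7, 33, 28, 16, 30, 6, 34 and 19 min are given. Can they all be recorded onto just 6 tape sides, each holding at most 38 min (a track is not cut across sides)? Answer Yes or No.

A valid assignment using 6 tape sides:
  side 1: 34 = 34
  side 2: 33 = 33
  side 3: 30 + 7 = 37
  side 4: 28 + 7 = 35
  side 5: 19 + 16 = 35
  side 6: 6 = 6
Every load is within 38 min, so 6 tape sides suffice.

Yes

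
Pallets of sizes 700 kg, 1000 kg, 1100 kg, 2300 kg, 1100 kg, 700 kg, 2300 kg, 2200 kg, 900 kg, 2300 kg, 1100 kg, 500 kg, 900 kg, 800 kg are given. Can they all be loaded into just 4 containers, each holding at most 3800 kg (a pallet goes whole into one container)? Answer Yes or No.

No

Total = 17900 kg; ⌈17900/3800⌉ = 5.
At least 5 containers are required, but only 4 are allowed.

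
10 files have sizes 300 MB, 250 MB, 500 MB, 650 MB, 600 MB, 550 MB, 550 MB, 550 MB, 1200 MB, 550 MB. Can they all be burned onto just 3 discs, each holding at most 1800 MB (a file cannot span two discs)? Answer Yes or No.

Total = 5700 MB; ⌈5700/1800⌉ = 4.
At least 4 discs are required, but only 3 are allowed.

No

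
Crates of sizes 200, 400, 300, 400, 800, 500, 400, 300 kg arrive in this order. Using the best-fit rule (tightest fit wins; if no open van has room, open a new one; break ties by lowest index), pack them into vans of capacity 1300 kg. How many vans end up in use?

  200 → van 1 (new)  [load 200/1300]
  400 → van 1  [load 600/1300]
  300 → van 1  [load 900/1300]
  400 → van 1  [load 1300/1300]
  800 → van 2 (new)  [load 800/1300]
  500 → van 2  [load 1300/1300]
  400 → van 3 (new)  [load 400/1300]
  300 → van 3  [load 700/1300]
3 vans opened.

3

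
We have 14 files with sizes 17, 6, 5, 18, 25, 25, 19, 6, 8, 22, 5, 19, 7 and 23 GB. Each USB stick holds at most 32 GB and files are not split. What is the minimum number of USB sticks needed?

8

Total = 25 + 25 + 23 + 22 + 19 + 19 + 18 + 17 + 8 + 7 + 6 + 6 + 5 + 5 = 205 GB.
Lower bound: ⌈205/32⌉ = 7 USB sticks.
Also, 8 files each exceed 16 GB, and no two of those can share a USB stick, so at least 8 USB sticks are needed.
A packing using 8 USB sticks:
  USB stick 1: 25 + 7 = 32
  USB stick 2: 25 + 6 = 31
  USB stick 3: 23 + 8 = 31
  USB stick 4: 22 + 6 = 28
  USB stick 5: 19 + 5 + 5 = 29
  USB stick 6: 19 = 19
  USB stick 7: 18 = 18
  USB stick 8: 17 = 17
This matches the lower bound, so 8 is optimal.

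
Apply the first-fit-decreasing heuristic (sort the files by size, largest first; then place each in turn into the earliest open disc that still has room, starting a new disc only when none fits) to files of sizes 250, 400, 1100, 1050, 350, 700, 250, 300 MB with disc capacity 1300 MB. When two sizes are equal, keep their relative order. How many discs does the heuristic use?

4

Sorted descending: 1100, 1050, 700, 400, 350, 300, 250, 250.
  1100 → disc 1 (new)  [load 1100/1300]
  1050 → disc 2 (new)  [load 1050/1300]
  700 → disc 3 (new)  [load 700/1300]
  400 → disc 3  [load 1100/1300]
  350 → disc 4 (new)  [load 350/1300]
  300 → disc 4  [load 650/1300]
  250 → disc 2  [load 1300/1300]
  250 → disc 4  [load 900/1300]
4 discs opened.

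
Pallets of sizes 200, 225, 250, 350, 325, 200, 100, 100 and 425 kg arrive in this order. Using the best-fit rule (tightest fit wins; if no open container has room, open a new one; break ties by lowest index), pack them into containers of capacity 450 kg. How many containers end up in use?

  200 → container 1 (new)  [load 200/450]
  225 → container 1  [load 425/450]
  250 → container 2 (new)  [load 250/450]
  350 → container 3 (new)  [load 350/450]
  325 → container 4 (new)  [load 325/450]
  200 → container 2  [load 450/450]
  100 → container 3  [load 450/450]
  100 → container 4  [load 425/450]
  425 → container 5 (new)  [load 425/450]
5 containers opened.

5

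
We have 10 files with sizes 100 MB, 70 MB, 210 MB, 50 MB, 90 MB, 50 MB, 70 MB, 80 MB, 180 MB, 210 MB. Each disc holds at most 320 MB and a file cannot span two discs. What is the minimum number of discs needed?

4

Total = 210 + 210 + 180 + 100 + 90 + 80 + 70 + 70 + 50 + 50 = 1110 MB.
Lower bound: ⌈1110/320⌉ = 4 discs.
A packing using 4 discs:
  disc 1: 210 + 100 = 310
  disc 2: 210 + 90 = 300
  disc 3: 180 + 80 + 50 = 310
  disc 4: 70 + 70 + 50 = 190
This matches the lower bound, so 4 is optimal.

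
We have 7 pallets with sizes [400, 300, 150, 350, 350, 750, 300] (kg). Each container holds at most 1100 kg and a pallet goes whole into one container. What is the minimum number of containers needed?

3

Total = 750 + 400 + 350 + 350 + 300 + 300 + 150 = 2600 kg.
Lower bound: ⌈2600/1100⌉ = 3 containers.
A packing using 3 containers:
  container 1: 750 + 350 = 1100
  container 2: 400 + 350 + 300 = 1050
  container 3: 300 + 150 = 450
This matches the lower bound, so 3 is optimal.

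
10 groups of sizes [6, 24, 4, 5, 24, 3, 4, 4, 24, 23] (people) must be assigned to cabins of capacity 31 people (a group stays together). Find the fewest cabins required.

Total = 24 + 24 + 24 + 23 + 6 + 5 + 4 + 4 + 4 + 3 = 121 people.
Lower bound: ⌈121/31⌉ = 4 cabins.
A packing using 4 cabins:
  cabin 1: 24 + 6 = 30
  cabin 2: 24 + 5 = 29
  cabin 3: 24 + 4 + 3 = 31
  cabin 4: 23 + 4 + 4 = 31
This matches the lower bound, so 4 is optimal.

4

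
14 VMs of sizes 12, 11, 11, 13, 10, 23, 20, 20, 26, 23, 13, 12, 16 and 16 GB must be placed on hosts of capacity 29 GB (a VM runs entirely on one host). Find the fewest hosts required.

10

Total = 26 + 23 + 23 + 20 + 20 + 16 + 16 + 13 + 13 + 12 + 12 + 11 + 11 + 10 = 226 GB.
Lower bound: ⌈226/29⌉ = 8 hosts.
A packing using 10 hosts:
  host 1: 26 = 26
  host 2: 23 = 23
  host 3: 23 = 23
  host 4: 20 = 20
  host 5: 20 = 20
  host 6: 16 + 13 = 29
  host 7: 16 + 13 = 29
  host 8: 12 + 12 = 24
  host 9: 11 + 11 = 22
  host 10: 10 = 10
No arrangement into 9 hosts stays within capacity, so 10 is optimal.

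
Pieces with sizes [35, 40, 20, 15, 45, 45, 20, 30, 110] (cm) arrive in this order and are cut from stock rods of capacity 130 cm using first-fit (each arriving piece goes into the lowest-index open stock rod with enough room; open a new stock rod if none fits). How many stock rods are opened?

3

  35 → stock rod 1 (new)  [load 35/130]
  40 → stock rod 1  [load 75/130]
  20 → stock rod 1  [load 95/130]
  15 → stock rod 1  [load 110/130]
  45 → stock rod 2 (new)  [load 45/130]
  45 → stock rod 2  [load 90/130]
  20 → stock rod 1  [load 130/130]
  30 → stock rod 2  [load 120/130]
  110 → stock rod 3 (new)  [load 110/130]
3 stock rods opened.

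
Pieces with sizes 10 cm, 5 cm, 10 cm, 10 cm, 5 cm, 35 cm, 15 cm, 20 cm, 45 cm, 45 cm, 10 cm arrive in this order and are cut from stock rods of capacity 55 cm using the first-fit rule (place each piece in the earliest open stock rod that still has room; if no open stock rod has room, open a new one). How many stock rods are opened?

  10 → stock rod 1 (new)  [load 10/55]
  5 → stock rod 1  [load 15/55]
  10 → stock rod 1  [load 25/55]
  10 → stock rod 1  [load 35/55]
  5 → stock rod 1  [load 40/55]
  35 → stock rod 2 (new)  [load 35/55]
  15 → stock rod 1  [load 55/55]
  20 → stock rod 2  [load 55/55]
  45 → stock rod 3 (new)  [load 45/55]
  45 → stock rod 4 (new)  [load 45/55]
  10 → stock rod 3  [load 55/55]
4 stock rods opened.

4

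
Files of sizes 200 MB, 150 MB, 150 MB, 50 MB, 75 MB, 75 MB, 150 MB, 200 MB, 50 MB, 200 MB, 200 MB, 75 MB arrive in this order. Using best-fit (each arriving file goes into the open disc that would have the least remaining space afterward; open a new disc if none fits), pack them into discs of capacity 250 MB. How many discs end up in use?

  200 → disc 1 (new)  [load 200/250]
  150 → disc 2 (new)  [load 150/250]
  150 → disc 3 (new)  [load 150/250]
  50 → disc 1  [load 250/250]
  75 → disc 2  [load 225/250]
  75 → disc 3  [load 225/250]
  150 → disc 4 (new)  [load 150/250]
  200 → disc 5 (new)  [load 200/250]
  50 → disc 5  [load 250/250]
  200 → disc 6 (new)  [load 200/250]
  200 → disc 7 (new)  [load 200/250]
  75 → disc 4  [load 225/250]
7 discs opened.

7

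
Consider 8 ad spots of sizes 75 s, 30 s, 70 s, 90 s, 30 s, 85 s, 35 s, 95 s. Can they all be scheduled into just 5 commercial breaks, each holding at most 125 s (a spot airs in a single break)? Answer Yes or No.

A valid assignment using 5 commercial breaks:
  break 1: 95 + 30 = 125
  break 2: 90 + 35 = 125
  break 3: 85 + 30 = 115
  break 4: 75 = 75
  break 5: 70 = 70
Every load is within 125 s, so 5 commercial breaks suffice.

Yes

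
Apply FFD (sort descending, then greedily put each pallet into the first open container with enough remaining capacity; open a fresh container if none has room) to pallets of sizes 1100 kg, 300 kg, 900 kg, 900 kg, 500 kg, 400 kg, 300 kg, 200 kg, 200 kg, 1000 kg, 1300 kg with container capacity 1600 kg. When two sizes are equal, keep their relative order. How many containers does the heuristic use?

Sorted descending: 1300, 1100, 1000, 900, 900, 500, 400, 300, 300, 200, 200.
  1300 → container 1 (new)  [load 1300/1600]
  1100 → container 2 (new)  [load 1100/1600]
  1000 → container 3 (new)  [load 1000/1600]
  900 → container 4 (new)  [load 900/1600]
  900 → container 5 (new)  [load 900/1600]
  500 → container 2  [load 1600/1600]
  400 → container 3  [load 1400/1600]
  300 → container 1  [load 1600/1600]
  300 → container 4  [load 1200/1600]
  200 → container 3  [load 1600/1600]
  200 → container 4  [load 1400/1600]
5 containers opened.

5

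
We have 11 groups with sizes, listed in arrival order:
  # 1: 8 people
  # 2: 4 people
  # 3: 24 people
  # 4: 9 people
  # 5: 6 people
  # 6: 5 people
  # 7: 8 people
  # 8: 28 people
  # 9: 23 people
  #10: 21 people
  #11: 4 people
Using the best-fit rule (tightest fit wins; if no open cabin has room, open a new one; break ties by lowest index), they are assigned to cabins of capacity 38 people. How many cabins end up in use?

  8 → cabin 1 (new)  [load 8/38]
  4 → cabin 1  [load 12/38]
  24 → cabin 1  [load 36/38]
  9 → cabin 2 (new)  [load 9/38]
  6 → cabin 2  [load 15/38]
  5 → cabin 2  [load 20/38]
  8 → cabin 2  [load 28/38]
  28 → cabin 3 (new)  [load 28/38]
  23 → cabin 4 (new)  [load 23/38]
  21 → cabin 5 (new)  [load 21/38]
  4 → cabin 2  [load 32/38]
5 cabins opened.

5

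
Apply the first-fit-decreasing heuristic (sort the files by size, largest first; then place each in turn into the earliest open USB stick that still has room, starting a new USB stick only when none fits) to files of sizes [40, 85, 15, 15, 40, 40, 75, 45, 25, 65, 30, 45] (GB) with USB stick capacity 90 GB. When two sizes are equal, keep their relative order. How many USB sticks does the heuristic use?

Sorted descending: 85, 75, 65, 45, 45, 40, 40, 40, 30, 25, 15, 15.
  85 → USB stick 1 (new)  [load 85/90]
  75 → USB stick 2 (new)  [load 75/90]
  65 → USB stick 3 (new)  [load 65/90]
  45 → USB stick 4 (new)  [load 45/90]
  45 → USB stick 4  [load 90/90]
  40 → USB stick 5 (new)  [load 40/90]
  40 → USB stick 5  [load 80/90]
  40 → USB stick 6 (new)  [load 40/90]
  30 → USB stick 6  [load 70/90]
  25 → USB stick 3  [load 90/90]
  15 → USB stick 2  [load 90/90]
  15 → USB stick 6  [load 85/90]
6 USB sticks opened.

6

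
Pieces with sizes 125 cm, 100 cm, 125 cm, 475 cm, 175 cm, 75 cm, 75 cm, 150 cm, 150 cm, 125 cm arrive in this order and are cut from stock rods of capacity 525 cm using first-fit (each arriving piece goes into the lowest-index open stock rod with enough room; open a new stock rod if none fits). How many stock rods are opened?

  125 → stock rod 1 (new)  [load 125/525]
  100 → stock rod 1  [load 225/525]
  125 → stock rod 1  [load 350/525]
  475 → stock rod 2 (new)  [load 475/525]
  175 → stock rod 1  [load 525/525]
  75 → stock rod 3 (new)  [load 75/525]
  75 → stock rod 3  [load 150/525]
  150 → stock rod 3  [load 300/525]
  150 → stock rod 3  [load 450/525]
  125 → stock rod 4 (new)  [load 125/525]
4 stock rods opened.

4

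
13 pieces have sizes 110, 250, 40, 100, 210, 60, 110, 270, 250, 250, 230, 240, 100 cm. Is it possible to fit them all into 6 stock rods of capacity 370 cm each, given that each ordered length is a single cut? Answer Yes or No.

No

Total = 2220 cm; ⌈2220/370⌉ = 6.
7 pieces each exceed half the capacity and cannot share a stock rod, forcing at least 7 stock rods.
At least 7 stock rods are required, but only 6 are allowed.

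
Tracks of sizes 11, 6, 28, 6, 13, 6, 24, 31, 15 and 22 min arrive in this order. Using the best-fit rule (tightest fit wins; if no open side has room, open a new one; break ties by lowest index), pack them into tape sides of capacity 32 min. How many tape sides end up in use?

6

  11 → side 1 (new)  [load 11/32]
  6 → side 1  [load 17/32]
  28 → side 2 (new)  [load 28/32]
  6 → side 1  [load 23/32]
  13 → side 3 (new)  [load 13/32]
  6 → side 1  [load 29/32]
  24 → side 4 (new)  [load 24/32]
  31 → side 5 (new)  [load 31/32]
  15 → side 3  [load 28/32]
  22 → side 6 (new)  [load 22/32]
6 tape sides opened.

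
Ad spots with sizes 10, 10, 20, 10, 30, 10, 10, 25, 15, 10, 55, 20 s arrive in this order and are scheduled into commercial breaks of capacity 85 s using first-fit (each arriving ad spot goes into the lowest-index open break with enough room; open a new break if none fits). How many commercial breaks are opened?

  10 → break 1 (new)  [load 10/85]
  10 → break 1  [load 20/85]
  20 → break 1  [load 40/85]
  10 → break 1  [load 50/85]
  30 → break 1  [load 80/85]
  10 → break 2 (new)  [load 10/85]
  10 → break 2  [load 20/85]
  25 → break 2  [load 45/85]
  15 → break 2  [load 60/85]
  10 → break 2  [load 70/85]
  55 → break 3 (new)  [load 55/85]
  20 → break 3  [load 75/85]
3 commercial breaks opened.

3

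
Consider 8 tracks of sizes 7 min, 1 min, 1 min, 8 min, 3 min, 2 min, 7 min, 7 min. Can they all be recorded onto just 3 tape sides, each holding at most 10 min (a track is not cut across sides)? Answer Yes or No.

Total = 36 min; ⌈36/10⌉ = 4.
At least 4 tape sides are required, but only 3 are allowed.

No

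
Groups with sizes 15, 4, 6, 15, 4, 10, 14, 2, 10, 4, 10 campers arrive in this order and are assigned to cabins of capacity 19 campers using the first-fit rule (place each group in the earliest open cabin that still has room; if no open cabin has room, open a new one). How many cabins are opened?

  15 → cabin 1 (new)  [load 15/19]
  4 → cabin 1  [load 19/19]
  6 → cabin 2 (new)  [load 6/19]
  15 → cabin 3 (new)  [load 15/19]
  4 → cabin 2  [load 10/19]
  10 → cabin 4 (new)  [load 10/19]
  14 → cabin 5 (new)  [load 14/19]
  2 → cabin 2  [load 12/19]
  10 → cabin 6 (new)  [load 10/19]
  4 → cabin 2  [load 16/19]
  10 → cabin 7 (new)  [load 10/19]
7 cabins opened.

7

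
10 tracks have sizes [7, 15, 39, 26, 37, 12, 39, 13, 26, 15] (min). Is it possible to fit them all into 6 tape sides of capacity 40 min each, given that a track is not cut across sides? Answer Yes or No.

A valid assignment using 6 tape sides:
  side 1: 39 = 39
  side 2: 39 = 39
  side 3: 37 = 37
  side 4: 26 + 13 = 39
  side 5: 26 + 12 = 38
  side 6: 15 + 15 + 7 = 37
Every load is within 40 min, so 6 tape sides suffice.

Yes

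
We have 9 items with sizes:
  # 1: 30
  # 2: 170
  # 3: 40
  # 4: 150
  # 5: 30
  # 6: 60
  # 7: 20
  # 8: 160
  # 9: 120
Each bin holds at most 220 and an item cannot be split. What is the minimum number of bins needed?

Total = 170 + 160 + 150 + 120 + 60 + 40 + 30 + 30 + 20 = 780.
Lower bound: ⌈780/220⌉ = 4 bins.
A packing using 4 bins:
  bin 1: 170 + 40 = 210
  bin 2: 160 + 60 = 220
  bin 3: 150 + 30 + 30 = 210
  bin 4: 120 + 20 = 140
This matches the lower bound, so 4 is optimal.

4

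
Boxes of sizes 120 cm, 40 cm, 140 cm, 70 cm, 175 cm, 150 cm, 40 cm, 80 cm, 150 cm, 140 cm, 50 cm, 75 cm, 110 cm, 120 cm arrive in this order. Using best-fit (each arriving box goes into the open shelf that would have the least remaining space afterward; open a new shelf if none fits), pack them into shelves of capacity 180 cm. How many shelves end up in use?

  120 → shelf 1 (new)  [load 120/180]
  40 → shelf 1  [load 160/180]
  140 → shelf 2 (new)  [load 140/180]
  70 → shelf 3 (new)  [load 70/180]
  175 → shelf 4 (new)  [load 175/180]
  150 → shelf 5 (new)  [load 150/180]
  40 → shelf 2  [load 180/180]
  80 → shelf 3  [load 150/180]
  150 → shelf 6 (new)  [load 150/180]
  140 → shelf 7 (new)  [load 140/180]
  50 → shelf 8 (new)  [load 50/180]
  75 → shelf 8  [load 125/180]
  110 → shelf 9 (new)  [load 110/180]
  120 → shelf 10 (new)  [load 120/180]
10 shelves opened.

10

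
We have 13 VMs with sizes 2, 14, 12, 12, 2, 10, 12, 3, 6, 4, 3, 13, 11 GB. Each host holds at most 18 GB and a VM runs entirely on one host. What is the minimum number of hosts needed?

Total = 14 + 13 + 12 + 12 + 12 + 11 + 10 + 6 + 4 + 3 + 3 + 2 + 2 = 104 GB.
Lower bound: ⌈104/18⌉ = 6 hosts.
Also, 7 VMs each exceed 9 GB, and no two of those can share a host, so at least 7 hosts are needed.
A packing using 7 hosts:
  host 1: 14 + 4 = 18
  host 2: 13 + 3 + 2 = 18
  host 3: 12 + 6 = 18
  host 4: 12 + 3 + 2 = 17
  host 5: 12 = 12
  host 6: 11 = 11
  host 7: 10 = 10
This matches the lower bound, so 7 is optimal.

7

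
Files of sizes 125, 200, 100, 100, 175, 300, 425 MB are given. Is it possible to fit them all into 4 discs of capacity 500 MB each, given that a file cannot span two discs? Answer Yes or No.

A valid assignment using 3 discs:
  disc 1: 425 = 425
  disc 2: 300 + 200 = 500
  disc 3: 175 + 125 + 100 + 100 = 500
That uses only 3 ≤ 4, so 4 discs are enough.

Yes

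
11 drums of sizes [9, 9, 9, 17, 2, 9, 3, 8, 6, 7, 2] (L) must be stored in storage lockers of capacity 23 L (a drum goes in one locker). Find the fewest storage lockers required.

Total = 17 + 9 + 9 + 9 + 9 + 8 + 7 + 6 + 3 + 2 + 2 = 81 L.
Lower bound: ⌈81/23⌉ = 4 storage lockers.
A packing using 4 storage lockers:
  locker 1: 17 + 6 = 23
  locker 2: 9 + 9 + 3 + 2 = 23
  locker 3: 9 + 9 + 2 = 20
  locker 4: 8 + 7 = 15
This matches the lower bound, so 4 is optimal.

4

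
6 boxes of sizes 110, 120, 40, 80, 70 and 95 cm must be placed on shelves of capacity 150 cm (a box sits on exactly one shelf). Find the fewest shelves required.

4

Total = 120 + 110 + 95 + 80 + 70 + 40 = 515 cm.
Lower bound: ⌈515/150⌉ = 4 shelves.
A packing using 4 shelves:
  shelf 1: 120 = 120
  shelf 2: 110 + 40 = 150
  shelf 3: 95 = 95
  shelf 4: 80 + 70 = 150
This matches the lower bound, so 4 is optimal.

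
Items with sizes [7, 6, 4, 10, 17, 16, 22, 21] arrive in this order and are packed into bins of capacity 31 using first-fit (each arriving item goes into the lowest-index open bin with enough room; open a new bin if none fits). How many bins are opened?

  7 → bin 1 (new)  [load 7/31]
  6 → bin 1  [load 13/31]
  4 → bin 1  [load 17/31]
  10 → bin 1  [load 27/31]
  17 → bin 2 (new)  [load 17/31]
  16 → bin 3 (new)  [load 16/31]
  22 → bin 4 (new)  [load 22/31]
  21 → bin 5 (new)  [load 21/31]
5 bins opened.

5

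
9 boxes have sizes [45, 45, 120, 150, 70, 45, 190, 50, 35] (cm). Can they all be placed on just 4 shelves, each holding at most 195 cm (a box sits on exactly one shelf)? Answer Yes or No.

Yes

A valid assignment using 4 shelves:
  shelf 1: 190 = 190
  shelf 2: 150 + 45 = 195
  shelf 3: 120 + 70 = 190
  shelf 4: 50 + 45 + 45 + 35 = 175
Every load is within 195 cm, so 4 shelves suffice.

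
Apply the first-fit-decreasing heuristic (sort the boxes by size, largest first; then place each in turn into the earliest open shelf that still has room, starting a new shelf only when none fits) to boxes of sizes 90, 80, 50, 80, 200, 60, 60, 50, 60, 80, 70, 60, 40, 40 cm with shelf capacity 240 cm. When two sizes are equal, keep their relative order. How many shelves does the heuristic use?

Sorted descending: 200, 90, 80, 80, 80, 70, 60, 60, 60, 60, 50, 50, 40, 40.
  200 → shelf 1 (new)  [load 200/240]
  90 → shelf 2 (new)  [load 90/240]
  80 → shelf 2  [load 170/240]
  80 → shelf 3 (new)  [load 80/240]
  80 → shelf 3  [load 160/240]
  70 → shelf 2  [load 240/240]
  60 → shelf 3  [load 220/240]
  60 → shelf 4 (new)  [load 60/240]
  60 → shelf 4  [load 120/240]
  60 → shelf 4  [load 180/240]
  50 → shelf 4  [load 230/240]
  50 → shelf 5 (new)  [load 50/240]
  40 → shelf 1  [load 240/240]
  40 → shelf 5  [load 90/240]
5 shelves opened.

5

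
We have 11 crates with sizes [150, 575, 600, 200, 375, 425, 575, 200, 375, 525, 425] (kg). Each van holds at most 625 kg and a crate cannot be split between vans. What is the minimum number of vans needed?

8

Total = 600 + 575 + 575 + 525 + 425 + 425 + 375 + 375 + 200 + 200 + 150 = 4425 kg.
Lower bound: ⌈4425/625⌉ = 8 vans.
A packing using 8 vans:
  van 1: 600 = 600
  van 2: 575 = 575
  van 3: 575 = 575
  van 4: 525 = 525
  van 5: 425 + 200 = 625
  van 6: 425 + 200 = 625
  van 7: 375 + 150 = 525
  van 8: 375 = 375
This matches the lower bound, so 8 is optimal.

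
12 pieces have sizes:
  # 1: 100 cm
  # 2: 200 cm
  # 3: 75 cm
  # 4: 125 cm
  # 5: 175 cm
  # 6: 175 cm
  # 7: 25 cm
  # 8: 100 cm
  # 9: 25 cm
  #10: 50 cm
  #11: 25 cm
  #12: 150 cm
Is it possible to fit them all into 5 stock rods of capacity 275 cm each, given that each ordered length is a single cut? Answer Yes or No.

A valid assignment using 5 stock rods:
  stock rod 1: 200 + 75 = 275
  stock rod 2: 175 + 100 = 275
  stock rod 3: 175 + 100 = 275
  stock rod 4: 150 + 125 = 275
  stock rod 5: 50 + 25 + 25 + 25 = 125
Every load is within 275 cm, so 5 stock rods suffice.

Yes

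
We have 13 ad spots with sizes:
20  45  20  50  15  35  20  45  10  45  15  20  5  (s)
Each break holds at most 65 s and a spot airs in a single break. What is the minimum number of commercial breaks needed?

Total = 50 + 45 + 45 + 45 + 35 + 20 + 20 + 20 + 20 + 15 + 15 + 10 + 5 = 345 s.
Lower bound: ⌈345/65⌉ = 6 commercial breaks.
A packing using 6 commercial breaks:
  break 1: 50 + 15 = 65
  break 2: 45 + 20 = 65
  break 3: 45 + 20 = 65
  break 4: 45 + 20 = 65
  break 5: 35 + 20 + 10 = 65
  break 6: 15 + 5 = 20
This matches the lower bound, so 6 is optimal.

6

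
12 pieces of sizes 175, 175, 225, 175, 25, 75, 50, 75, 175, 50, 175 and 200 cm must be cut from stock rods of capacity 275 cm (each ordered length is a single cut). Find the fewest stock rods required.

Total = 225 + 200 + 175 + 175 + 175 + 175 + 175 + 75 + 75 + 50 + 50 + 25 = 1575 cm.
Lower bound: ⌈1575/275⌉ = 6 stock rods.
Also, 7 pieces each exceed 275/2 cm, and no two of those can share a stock rod, so at least 7 stock rods are needed.
A packing using 7 stock rods:
  stock rod 1: 225 + 50 = 275
  stock rod 2: 200 + 75 = 275
  stock rod 3: 175 + 75 + 25 = 275
  stock rod 4: 175 + 50 = 225
  stock rod 5: 175 = 175
  stock rod 6: 175 = 175
  stock rod 7: 175 = 175
This matches the lower bound, so 7 is optimal.

7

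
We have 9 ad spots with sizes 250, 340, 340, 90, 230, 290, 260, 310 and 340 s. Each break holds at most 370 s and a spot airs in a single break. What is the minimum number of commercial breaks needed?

Total = 340 + 340 + 340 + 310 + 290 + 260 + 250 + 230 + 90 = 2450 s.
Lower bound: ⌈2450/370⌉ = 7 commercial breaks.
Also, 8 ad spots each exceed 185 s, and no two of those can share a break, so at least 8 commercial breaks are needed.
A packing using 8 commercial breaks:
  break 1: 340 = 340
  break 2: 340 = 340
  break 3: 340 = 340
  break 4: 310 = 310
  break 5: 290 = 290
  break 6: 260 + 90 = 350
  break 7: 250 = 250
  break 8: 230 = 230
This matches the lower bound, so 8 is optimal.

8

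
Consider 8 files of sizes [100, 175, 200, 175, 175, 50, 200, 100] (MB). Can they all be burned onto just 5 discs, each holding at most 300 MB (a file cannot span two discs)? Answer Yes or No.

A valid assignment using 5 discs:
  disc 1: 200 + 100 = 300
  disc 2: 200 + 100 = 300
  disc 3: 175 + 50 = 225
  disc 4: 175 = 175
  disc 5: 175 = 175
Every load is within 300 MB, so 5 discs suffice.

Yes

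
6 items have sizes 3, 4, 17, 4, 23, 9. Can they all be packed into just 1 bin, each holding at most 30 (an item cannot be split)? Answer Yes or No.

No

Total = 60; ⌈60/30⌉ = 2.
At least 2 bins are required, but only 1 is allowed.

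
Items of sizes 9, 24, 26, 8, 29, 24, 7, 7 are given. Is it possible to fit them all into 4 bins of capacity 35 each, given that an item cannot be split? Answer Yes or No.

No

Total = 134; ⌈134/35⌉ = 4.
The bound of 4 does not rule out 4, but exhaustive search shows no assignment into 4 bins of capacity 35 exists — the minimum is 5.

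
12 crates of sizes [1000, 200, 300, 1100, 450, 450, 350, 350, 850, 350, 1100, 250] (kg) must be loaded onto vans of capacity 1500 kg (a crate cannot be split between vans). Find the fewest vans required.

Total = 1100 + 1100 + 1000 + 850 + 450 + 450 + 350 + 350 + 350 + 300 + 250 + 200 = 6750 kg.
Lower bound: ⌈6750/1500⌉ = 5 vans.
A packing using 5 vans:
  van 1: 1100 + 350 = 1450
  van 2: 1100 + 350 = 1450
  van 3: 1000 + 450 = 1450
  van 4: 850 + 450 + 200 = 1500
  van 5: 350 + 300 + 250 = 900
This matches the lower bound, so 5 is optimal.

5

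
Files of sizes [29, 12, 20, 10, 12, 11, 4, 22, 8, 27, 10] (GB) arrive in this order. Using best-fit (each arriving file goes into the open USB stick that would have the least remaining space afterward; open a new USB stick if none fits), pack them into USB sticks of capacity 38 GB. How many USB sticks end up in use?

  29 → USB stick 1 (new)  [load 29/38]
  12 → USB stick 2 (new)  [load 12/38]
  20 → USB stick 2  [load 32/38]
  10 → USB stick 3 (new)  [load 10/38]
  12 → USB stick 3  [load 22/38]
  11 → USB stick 3  [load 33/38]
  4 → USB stick 3  [load 37/38]
  22 → USB stick 4 (new)  [load 22/38]
  8 → USB stick 1  [load 37/38]
  27 → USB stick 5 (new)  [load 27/38]
  10 → USB stick 5  [load 37/38]
5 USB sticks opened.

5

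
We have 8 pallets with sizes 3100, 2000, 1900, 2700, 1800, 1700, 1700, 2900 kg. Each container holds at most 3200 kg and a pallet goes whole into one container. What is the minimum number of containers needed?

8

Total = 3100 + 2900 + 2700 + 2000 + 1900 + 1800 + 1700 + 1700 = 17800 kg.
Lower bound: ⌈17800/3200⌉ = 6 containers.
Also, 8 pallets each exceed 1600 kg, and no two of those can share a container, so at least 8 containers are needed.
A packing using 8 containers:
  container 1: 3100 = 3100
  container 2: 2900 = 2900
  container 3: 2700 = 2700
  container 4: 2000 = 2000
  container 5: 1900 = 1900
  container 6: 1800 = 1800
  container 7: 1700 = 1700
  container 8: 1700 = 1700
This matches the lower bound, so 8 is optimal.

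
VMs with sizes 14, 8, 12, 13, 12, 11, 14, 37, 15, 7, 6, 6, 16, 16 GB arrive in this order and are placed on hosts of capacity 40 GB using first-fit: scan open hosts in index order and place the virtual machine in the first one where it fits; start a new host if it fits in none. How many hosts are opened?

  14 → host 1 (new)  [load 14/40]
  8 → host 1  [load 22/40]
  12 → host 1  [load 34/40]
  13 → host 2 (new)  [load 13/40]
  12 → host 2  [load 25/40]
  11 → host 2  [load 36/40]
  14 → host 3 (new)  [load 14/40]
  37 → host 4 (new)  [load 37/40]
  15 → host 3  [load 29/40]
  7 → host 3  [load 36/40]
  6 → host 1  [load 40/40]
  6 → host 5 (new)  [load 6/40]
  16 → host 5  [load 22/40]
  16 → host 5  [load 38/40]
5 hosts opened.

5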